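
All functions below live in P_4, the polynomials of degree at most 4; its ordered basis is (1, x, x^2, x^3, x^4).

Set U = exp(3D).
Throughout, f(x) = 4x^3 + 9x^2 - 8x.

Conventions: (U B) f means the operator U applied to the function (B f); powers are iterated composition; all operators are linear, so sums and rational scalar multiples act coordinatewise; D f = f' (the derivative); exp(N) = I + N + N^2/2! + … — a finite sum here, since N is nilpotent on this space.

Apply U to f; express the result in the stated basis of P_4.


order-1 term: 36x^2 + 54x - 24
order-2 term: 108x + 81
order-3 term: 108
the series for exp(3D) f terminates at order 3
exp(3D) f = 4x^3 + 45x^2 + 154x + 165

the result is g(x) = 4x^3 + 45x^2 + 154x + 165


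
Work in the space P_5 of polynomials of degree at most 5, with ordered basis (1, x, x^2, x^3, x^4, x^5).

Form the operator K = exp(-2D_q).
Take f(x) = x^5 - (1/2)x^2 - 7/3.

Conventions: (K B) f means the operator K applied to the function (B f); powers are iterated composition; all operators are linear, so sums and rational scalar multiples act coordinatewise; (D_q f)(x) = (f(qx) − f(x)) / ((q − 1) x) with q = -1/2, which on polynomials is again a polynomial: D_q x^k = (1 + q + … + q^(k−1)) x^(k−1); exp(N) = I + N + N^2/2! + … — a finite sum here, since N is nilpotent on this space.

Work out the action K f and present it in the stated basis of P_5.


the result is g(x) = x^5 - (11/8)x^4 + (55/64)x^3 - (119/128)x^2 + (311/512)x - 2209/768

order-1 term: -(11/8)x^4 + (1/2)x
order-2 term: (55/64)x^3 - 1/2
order-3 term: -(55/128)x^2
order-4 term: (55/512)x
order-5 term: -11/256
the series for exp(-2D_q) f terminates at order 5
exp(-2D_q) f = x^5 - (11/8)x^4 + (55/64)x^3 - (119/128)x^2 + (311/512)x - 2209/768


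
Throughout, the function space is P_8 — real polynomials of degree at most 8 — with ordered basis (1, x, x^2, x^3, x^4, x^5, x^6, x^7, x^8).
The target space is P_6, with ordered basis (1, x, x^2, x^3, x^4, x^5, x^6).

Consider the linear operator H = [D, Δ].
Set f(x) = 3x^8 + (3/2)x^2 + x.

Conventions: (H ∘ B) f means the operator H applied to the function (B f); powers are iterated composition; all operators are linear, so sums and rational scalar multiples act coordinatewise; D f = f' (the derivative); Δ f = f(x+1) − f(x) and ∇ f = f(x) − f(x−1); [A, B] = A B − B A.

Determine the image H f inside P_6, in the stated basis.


the image equals g(x) = 0

Δ f = 24x^7 + 84x^6 + 168x^5 + 210x^4 + 168x^3 + 84x^2 + 27x + 11/2
D Δ f = 168x^6 + 504x^5 + 840x^4 + 840x^3 + 504x^2 + 168x + 27
D f = 24x^7 + 3x + 1
Δ D f = 168x^6 + 504x^5 + 840x^4 + 840x^3 + 504x^2 + 168x + 27
[D, Δ] f = 0


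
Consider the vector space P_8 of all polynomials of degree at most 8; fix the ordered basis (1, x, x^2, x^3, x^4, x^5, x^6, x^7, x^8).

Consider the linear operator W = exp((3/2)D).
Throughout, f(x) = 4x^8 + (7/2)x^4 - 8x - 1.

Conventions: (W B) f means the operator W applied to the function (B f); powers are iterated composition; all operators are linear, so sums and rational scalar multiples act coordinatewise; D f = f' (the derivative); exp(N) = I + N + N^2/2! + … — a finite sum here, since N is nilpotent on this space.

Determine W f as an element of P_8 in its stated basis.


order-1 term: 48x^7 + 21x^3 - 12
order-2 term: 252x^6 + (189/4)x^2
order-3 term: 756x^5 + (189/4)x
order-4 term: (2835/2)x^4 + 567/32
order-5 term: 1701x^3
order-6 term: (5103/4)x^2
order-7 term: (2187/4)x
order-8 term: 6561/64
the series for exp((3/2)D) f terminates at order 8
exp((3/2)D) f = 4x^8 + 48x^7 + 252x^6 + 756x^5 + 1421x^4 + 1722x^3 + 1323x^2 + 586x + 6863/64

the result is g(x) = 4x^8 + 48x^7 + 252x^6 + 756x^5 + 1421x^4 + 1722x^3 + 1323x^2 + 586x + 6863/64


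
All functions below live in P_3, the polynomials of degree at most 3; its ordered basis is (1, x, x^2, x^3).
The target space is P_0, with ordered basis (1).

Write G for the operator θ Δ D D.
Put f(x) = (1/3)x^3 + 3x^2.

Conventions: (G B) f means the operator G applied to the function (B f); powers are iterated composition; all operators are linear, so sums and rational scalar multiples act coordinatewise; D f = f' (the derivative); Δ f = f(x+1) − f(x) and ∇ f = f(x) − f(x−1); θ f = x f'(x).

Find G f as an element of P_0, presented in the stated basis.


the image equals g(x) = 0

D f = x^2 + 6x
D D f = 2x + 6
Δ (D D) f = 2
θ Δ (D D) f = 0


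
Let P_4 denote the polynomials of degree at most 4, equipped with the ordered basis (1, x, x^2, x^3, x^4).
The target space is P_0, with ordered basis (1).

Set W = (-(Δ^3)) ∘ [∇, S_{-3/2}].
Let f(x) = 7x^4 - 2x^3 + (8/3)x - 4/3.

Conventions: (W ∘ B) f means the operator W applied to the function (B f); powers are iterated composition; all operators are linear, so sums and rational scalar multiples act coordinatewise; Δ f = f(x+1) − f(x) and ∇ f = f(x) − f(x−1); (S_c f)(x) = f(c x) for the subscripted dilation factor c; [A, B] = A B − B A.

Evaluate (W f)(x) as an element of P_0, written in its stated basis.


the image equals g(x) = -2835/2

S_{-3/2} f = (567/16)x^4 + (27/4)x^3 - 4x - 4/3
∇ S_{-3/2} f = (567/4)x^3 - (1539/8)x^2 + (243/2)x - 523/16
∇ f = 28x^3 - 48x^2 + 34x - 19/3
S_{-3/2} ∇ f = -(189/2)x^3 - 108x^2 - 51x - 19/3
[∇, S_{-3/2}] f = (945/4)x^3 - (675/8)x^2 + (345/2)x - 1265/48
Δ [∇, S_{-3/2}] f = (2835/4)x^2 + 540x + 2595/8
Δ Δ [∇, S_{-3/2}] f = (2835/2)x + 4995/4
Δ Δ Δ [∇, S_{-3/2}] f = 2835/2
(-(Δ^3)) [∇, S_{-3/2}] f = -2835/2


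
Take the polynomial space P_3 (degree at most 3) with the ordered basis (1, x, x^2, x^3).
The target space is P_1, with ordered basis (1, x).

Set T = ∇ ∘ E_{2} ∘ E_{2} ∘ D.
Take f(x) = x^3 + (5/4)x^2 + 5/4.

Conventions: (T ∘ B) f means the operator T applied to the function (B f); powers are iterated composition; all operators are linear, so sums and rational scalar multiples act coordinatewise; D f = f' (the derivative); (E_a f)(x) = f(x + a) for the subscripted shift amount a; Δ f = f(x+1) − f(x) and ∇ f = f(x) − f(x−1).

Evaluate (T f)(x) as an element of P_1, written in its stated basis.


g(x) = 6x + 47/2

D f = 3x^2 + (5/2)x
E_{2} D f = 3x^2 + (29/2)x + 17
E_{2} E_{2} D f = 3x^2 + (53/2)x + 58
∇ (E_{2} ∘ E_{2} ∘ D) f = 6x + 47/2


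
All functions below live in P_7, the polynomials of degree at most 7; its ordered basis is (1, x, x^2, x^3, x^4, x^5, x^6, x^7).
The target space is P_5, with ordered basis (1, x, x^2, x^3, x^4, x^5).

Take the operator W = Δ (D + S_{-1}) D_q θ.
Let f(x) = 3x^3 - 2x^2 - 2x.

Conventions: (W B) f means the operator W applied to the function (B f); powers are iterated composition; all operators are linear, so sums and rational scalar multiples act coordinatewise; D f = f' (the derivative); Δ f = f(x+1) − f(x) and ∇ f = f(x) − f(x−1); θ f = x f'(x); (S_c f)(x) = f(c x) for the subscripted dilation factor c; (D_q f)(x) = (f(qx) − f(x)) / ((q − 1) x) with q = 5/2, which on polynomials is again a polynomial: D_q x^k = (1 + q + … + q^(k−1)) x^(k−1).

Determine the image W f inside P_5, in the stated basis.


θ f = 9x^3 - 4x^2 - 2x
D_q θ f = (351/4)x^2 - 14x - 2
D D_q θ f = (351/2)x - 14
S_{-1} D_q θ f = (351/4)x^2 + 14x - 2
(D + S_{-1}) D_q θ f = (351/4)x^2 + (379/2)x - 16
Δ ((D + S_{-1}) D_q) θ f = (351/2)x + 1109/4

the image equals g(x) = (351/2)x + 1109/4


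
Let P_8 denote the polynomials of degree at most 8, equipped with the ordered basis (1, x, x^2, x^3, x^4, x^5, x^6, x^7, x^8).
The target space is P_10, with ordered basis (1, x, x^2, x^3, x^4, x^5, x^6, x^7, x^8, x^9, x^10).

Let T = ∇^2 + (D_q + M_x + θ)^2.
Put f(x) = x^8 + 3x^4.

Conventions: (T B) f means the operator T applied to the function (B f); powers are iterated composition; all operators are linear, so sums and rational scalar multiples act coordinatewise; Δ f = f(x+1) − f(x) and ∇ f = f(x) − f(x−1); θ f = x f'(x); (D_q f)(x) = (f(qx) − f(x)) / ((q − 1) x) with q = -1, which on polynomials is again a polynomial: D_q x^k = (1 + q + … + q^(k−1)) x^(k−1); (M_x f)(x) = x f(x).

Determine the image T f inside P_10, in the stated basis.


∇ f = 8x^7 - 28x^6 + 56x^5 - 70x^4 + 68x^3 - 46x^2 + 20x - 4
∇ ∇ f = 56x^6 - 336x^5 + 980x^4 - 1680x^3 + 1772x^2 - 1080x + 296
D_q f = 0
M_x f = x^9 + 3x^5
θ f = 8x^8 + 12x^4
(D_q + M_x + θ) f = x^9 + 8x^8 + 3x^5 + 12x^4
D_q (D_q + M_x + θ) f = x^8 + 3x^4
M_x (D_q + M_x + θ) f = x^10 + 8x^9 + 3x^6 + 12x^5
θ (D_q + M_x + θ) f = 9x^9 + 64x^8 + 15x^5 + 48x^4
(D_q + M_x + θ) (D_q + M_x + θ) f = x^10 + 17x^9 + 65x^8 + 3x^6 + 27x^5 + 51x^4
(∇^2 + (D_q + M_x + θ)^2) f = x^10 + 17x^9 + 65x^8 + 59x^6 - 309x^5 + 1031x^4 - 1680x^3 + 1772x^2 - 1080x + 296

g(x) = x^10 + 17x^9 + 65x^8 + 59x^6 - 309x^5 + 1031x^4 - 1680x^3 + 1772x^2 - 1080x + 296


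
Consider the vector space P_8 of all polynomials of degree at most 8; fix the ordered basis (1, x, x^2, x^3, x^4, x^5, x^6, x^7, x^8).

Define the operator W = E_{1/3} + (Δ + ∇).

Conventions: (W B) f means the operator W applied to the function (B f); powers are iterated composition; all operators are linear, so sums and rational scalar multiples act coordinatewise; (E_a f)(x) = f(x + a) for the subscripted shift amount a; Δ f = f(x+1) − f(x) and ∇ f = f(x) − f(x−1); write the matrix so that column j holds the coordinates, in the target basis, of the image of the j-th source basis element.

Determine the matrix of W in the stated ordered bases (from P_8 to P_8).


the matrix is [[1, 7/3, 1/9, 55/27, 1/81, 487/243, 1/729, 4375/2187, 1/6561]; [0, 1, 14/3, 1/3, 220/27, 5/81, 974/81, 7/729, 35000/2187]; [0, 0, 1, 7, 2/3, 550/27, 5/27, 3409/81, 28/729]; [0, 0, 0, 1, 28/3, 10/9, 1100/27, 35/81, 27272/243]; [0, 0, 0, 0, 1, 35/3, 5/3, 1925/27, 70/81]; [0, 0, 0, 0, 0, 1, 14, 7/3, 3080/27]; [0, 0, 0, 0, 0, 0, 1, 49/3, 28/9]; [0, 0, 0, 0, 0, 0, 0, 1, 56/3]; [0, 0, 0, 0, 0, 0, 0, 0, 1]] (rows listed top to bottom)

image of 1: 1
image of x: x + 7/3
image of x^2: x^2 + (14/3)x + 1/9
image of x^3: x^3 + 7x^2 + (1/3)x + 55/27
image of x^4: x^4 + (28/3)x^3 + (2/3)x^2 + (220/27)x + 1/81
image of x^5: x^5 + (35/3)x^4 + (10/9)x^3 + (550/27)x^2 + (5/81)x + 487/243
image of x^6: x^6 + 14x^5 + (5/3)x^4 + (1100/27)x^3 + (5/27)x^2 + (974/81)x + 1/729
image of x^7: x^7 + (49/3)x^6 + (7/3)x^5 + (1925/27)x^4 + (35/81)x^3 + (3409/81)x^2 + (7/729)x + 4375/2187
image of x^8: x^8 + (56/3)x^7 + (28/9)x^6 + (3080/27)x^5 + (70/81)x^4 + (27272/243)x^3 + (28/729)x^2 + (35000/2187)x + 1/6561
each image's coordinates form column j of the matrix


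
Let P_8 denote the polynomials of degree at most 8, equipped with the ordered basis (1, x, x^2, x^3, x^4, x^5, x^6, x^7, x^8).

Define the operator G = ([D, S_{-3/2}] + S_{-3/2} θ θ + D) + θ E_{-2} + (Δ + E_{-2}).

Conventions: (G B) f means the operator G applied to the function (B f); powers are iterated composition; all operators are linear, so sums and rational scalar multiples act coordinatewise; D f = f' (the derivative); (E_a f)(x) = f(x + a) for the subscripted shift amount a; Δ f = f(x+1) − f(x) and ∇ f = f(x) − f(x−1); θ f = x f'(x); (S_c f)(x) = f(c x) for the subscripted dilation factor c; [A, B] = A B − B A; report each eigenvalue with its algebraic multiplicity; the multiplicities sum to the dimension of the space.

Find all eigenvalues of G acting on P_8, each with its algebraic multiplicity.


image of 1: 1
image of x: (1/2)x - 5/2
image of x^2: 12x^2 + (7/2)x + 5
image of x^3: -(211/8)x^3 - (231/8)x^2 + 27x - 7
image of x^4: 86x^4 + (39/4)x^3 + 78x^2 - 60x + 17
image of x^5: -(5883/32)x^5 - (3305/32)x^4 + 170x^3 - 230x^2 + 165x - 31
image of x^6: (6673/16)x^6 + (1725/32)x^5 + 315x^4 - 620x^3 + 735x^2 - 378x + 65
image of x^7: -(106139/128)x^7 - (36267/128)x^6 + 525x^5 - 1365x^4 + 2275x^3 - 1995x^2 + 903x - 127
image of x^8: (6597/4)x^8 + (7351/32)x^7 + 812x^6 - 2632x^5 + 5670x^4 - 7112x^3 + 5404x^2 - 2040x + 257
the matrix is upper triangular; its diagonal is (1, 1/2, 12, -211/8, 86, -5883/32, 6673/16, -106139/128, 6597/4)
for a triangular matrix the eigenvalues are the diagonal entries, with algebraic multiplicity their repetition count

λ = -106139/128 (multiplicity 1), λ = -5883/32 (multiplicity 1), λ = -211/8 (multiplicity 1), λ = 1/2 (multiplicity 1), λ = 1 (multiplicity 1), λ = 12 (multiplicity 1), λ = 86 (multiplicity 1), λ = 6673/16 (multiplicity 1), λ = 6597/4 (multiplicity 1)


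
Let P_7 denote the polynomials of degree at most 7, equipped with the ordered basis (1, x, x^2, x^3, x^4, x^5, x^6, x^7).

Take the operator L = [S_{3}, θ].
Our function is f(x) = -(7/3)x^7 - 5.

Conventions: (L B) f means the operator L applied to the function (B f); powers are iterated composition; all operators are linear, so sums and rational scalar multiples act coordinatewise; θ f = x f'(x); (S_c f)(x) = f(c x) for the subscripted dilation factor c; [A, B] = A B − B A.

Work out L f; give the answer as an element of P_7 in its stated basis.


the result is g(x) = 0

θ f = -(49/3)x^7
S_{3} θ f = -35721x^7
S_{3} f = -5103x^7 - 5
θ S_{3} f = -35721x^7
[S_{3}, θ] f = 0


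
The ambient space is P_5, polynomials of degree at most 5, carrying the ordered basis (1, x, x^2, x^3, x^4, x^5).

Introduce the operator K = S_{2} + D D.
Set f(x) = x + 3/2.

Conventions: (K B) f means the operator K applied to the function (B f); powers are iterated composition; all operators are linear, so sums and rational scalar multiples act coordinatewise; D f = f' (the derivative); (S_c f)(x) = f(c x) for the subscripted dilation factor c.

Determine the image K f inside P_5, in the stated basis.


the result is g(x) = 2x + 3/2

S_{2} f = 2x + 3/2
D f = 1
D D f = 0
(S_{2} + D D) f = 2x + 3/2


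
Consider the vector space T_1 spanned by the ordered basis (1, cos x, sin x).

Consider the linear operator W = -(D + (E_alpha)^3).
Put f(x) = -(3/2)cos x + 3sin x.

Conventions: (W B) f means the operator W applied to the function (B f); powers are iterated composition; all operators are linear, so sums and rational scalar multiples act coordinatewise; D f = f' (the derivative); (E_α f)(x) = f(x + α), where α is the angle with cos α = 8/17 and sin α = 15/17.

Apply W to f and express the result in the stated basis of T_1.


the result is g(x) = -(20586/4913)cos x + (8037/4913)sin x

D f = 3cos x + (3/2)sin x
E_alpha f = (33/17)cos x + (93/34)sin x
E_alpha E_alpha f = (1923/578)cos x - (123/289)sin x
E_alpha E_alpha E_alpha f = (5847/4913)cos x - (30813/9826)sin x
(D + (E_alpha)^3) f = (20586/4913)cos x - (8037/4913)sin x
(-(D + (E_alpha)^3)) f = -(20586/4913)cos x + (8037/4913)sin x


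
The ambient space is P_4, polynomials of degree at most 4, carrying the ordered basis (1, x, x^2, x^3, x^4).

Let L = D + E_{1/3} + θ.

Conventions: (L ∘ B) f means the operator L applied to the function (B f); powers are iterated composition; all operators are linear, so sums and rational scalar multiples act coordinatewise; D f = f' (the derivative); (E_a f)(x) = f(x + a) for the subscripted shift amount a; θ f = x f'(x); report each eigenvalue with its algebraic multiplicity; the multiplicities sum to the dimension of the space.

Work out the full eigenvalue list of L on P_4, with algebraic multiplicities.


image of 1: 1
image of x: 2x + 4/3
image of x^2: 3x^2 + (8/3)x + 1/9
image of x^3: 4x^3 + 4x^2 + (1/3)x + 1/27
image of x^4: 5x^4 + (16/3)x^3 + (2/3)x^2 + (4/27)x + 1/81
the matrix is upper triangular; its diagonal is (1, 2, 3, 4, 5)
for a triangular matrix the eigenvalues are the diagonal entries, with algebraic multiplicity their repetition count

λ = 1 (multiplicity 1), λ = 2 (multiplicity 1), λ = 3 (multiplicity 1), λ = 4 (multiplicity 1), λ = 5 (multiplicity 1)


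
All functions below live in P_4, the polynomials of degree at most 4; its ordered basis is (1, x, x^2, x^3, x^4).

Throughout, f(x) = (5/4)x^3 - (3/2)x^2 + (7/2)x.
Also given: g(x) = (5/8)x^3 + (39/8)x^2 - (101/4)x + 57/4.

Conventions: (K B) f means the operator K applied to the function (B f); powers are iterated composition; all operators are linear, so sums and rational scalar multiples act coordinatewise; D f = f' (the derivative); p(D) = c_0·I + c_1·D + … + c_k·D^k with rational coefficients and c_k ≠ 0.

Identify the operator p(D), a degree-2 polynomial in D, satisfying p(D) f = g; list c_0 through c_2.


D^0 f = (5/4)x^3 - (3/2)x^2 + (7/2)x
D^1 f = (15/4)x^2 - 3x + 7/2
D^2 f = (15/2)x - 3
matching coefficients of g against c_0 f + c_1 Df + … from the top degree down determines the c_i
solution: c_0 = 1/2, c_1 = 3/2, c_2 = -3

p(D) = (1/2)·I + (3/2)·D − 3·D^2, i.e. c_0 = 1/2, c_1 = 3/2, c_2 = -3


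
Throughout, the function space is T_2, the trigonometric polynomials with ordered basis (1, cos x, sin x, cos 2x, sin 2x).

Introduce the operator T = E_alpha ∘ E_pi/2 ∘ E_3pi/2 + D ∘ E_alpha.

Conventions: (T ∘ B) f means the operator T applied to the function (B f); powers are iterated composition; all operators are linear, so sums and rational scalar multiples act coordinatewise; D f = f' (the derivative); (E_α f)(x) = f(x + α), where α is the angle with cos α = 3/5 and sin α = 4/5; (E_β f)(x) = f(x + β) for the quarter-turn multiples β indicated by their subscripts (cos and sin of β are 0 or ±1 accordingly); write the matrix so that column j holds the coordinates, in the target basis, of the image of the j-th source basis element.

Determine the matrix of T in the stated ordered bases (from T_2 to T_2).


the matrix is [[1, 0, 0, 0, 0]; [0, -1/5, 7/5, 0, 0]; [0, -7/5, -1/5, 0, 0]; [0, 0, 0, -11/5, 2/5]; [0, 0, 0, -2/5, -11/5]] (rows listed top to bottom)

image of 1: 1
image of cos x: -(1/5)cos x - (7/5)sin x
image of sin x: (7/5)cos x - (1/5)sin x
image of cos 2x: -(11/5)cos 2x - (2/5)sin 2x
image of sin 2x: (2/5)cos 2x - (11/5)sin 2x
each image's coordinates form column j of the matrix


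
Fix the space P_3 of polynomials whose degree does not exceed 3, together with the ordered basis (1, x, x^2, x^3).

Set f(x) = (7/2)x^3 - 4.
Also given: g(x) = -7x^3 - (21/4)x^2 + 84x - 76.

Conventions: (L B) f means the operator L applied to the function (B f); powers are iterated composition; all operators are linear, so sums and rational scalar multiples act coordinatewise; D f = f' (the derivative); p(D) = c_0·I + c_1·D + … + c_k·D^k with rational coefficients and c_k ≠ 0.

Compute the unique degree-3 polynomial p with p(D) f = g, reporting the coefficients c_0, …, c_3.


D^0 f = (7/2)x^3 - 4
D^1 f = (21/2)x^2
D^2 f = 21x
D^3 f = 21
matching coefficients of g against c_0 f + c_1 Df + … from the top degree down determines the c_i
solution: c_0 = -2, c_1 = -1/2, c_2 = 4, c_3 = -4

c_0 = -2, c_1 = -1/2, c_2 = 4, c_3 = -4


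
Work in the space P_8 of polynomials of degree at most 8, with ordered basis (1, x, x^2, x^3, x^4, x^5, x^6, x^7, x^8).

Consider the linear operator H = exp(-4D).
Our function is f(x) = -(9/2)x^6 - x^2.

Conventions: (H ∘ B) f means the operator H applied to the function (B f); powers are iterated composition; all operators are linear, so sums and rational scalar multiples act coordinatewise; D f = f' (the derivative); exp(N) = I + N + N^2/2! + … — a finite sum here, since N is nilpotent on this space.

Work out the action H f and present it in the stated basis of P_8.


order-1 term: 108x^5 + 8x
order-2 term: -1080x^4 - 16
order-3 term: 5760x^3
order-4 term: -17280x^2
order-5 term: 27648x
order-6 term: -18432
the series for exp(-4D) f terminates at order 6
exp(-4D) f = -(9/2)x^6 + 108x^5 - 1080x^4 + 5760x^3 - 17281x^2 + 27656x - 18448

the result is g(x) = -(9/2)x^6 + 108x^5 - 1080x^4 + 5760x^3 - 17281x^2 + 27656x - 18448


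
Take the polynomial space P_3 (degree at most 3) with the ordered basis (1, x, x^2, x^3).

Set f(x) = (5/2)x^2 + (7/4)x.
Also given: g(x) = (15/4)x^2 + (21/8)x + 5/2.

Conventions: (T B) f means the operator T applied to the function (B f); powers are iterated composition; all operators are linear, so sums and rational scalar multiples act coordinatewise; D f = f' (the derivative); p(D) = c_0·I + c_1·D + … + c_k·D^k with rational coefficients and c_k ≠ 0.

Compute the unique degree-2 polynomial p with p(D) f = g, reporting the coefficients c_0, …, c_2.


c_0 = 3/2, c_1 = 0, c_2 = 1/2

D^0 f = (5/2)x^2 + (7/4)x
D^1 f = 5x + 7/4
D^2 f = 5
matching coefficients of g against c_0 f + c_1 Df + … from the top degree down determines the c_i
solution: c_0 = 3/2, c_1 = 0, c_2 = 1/2


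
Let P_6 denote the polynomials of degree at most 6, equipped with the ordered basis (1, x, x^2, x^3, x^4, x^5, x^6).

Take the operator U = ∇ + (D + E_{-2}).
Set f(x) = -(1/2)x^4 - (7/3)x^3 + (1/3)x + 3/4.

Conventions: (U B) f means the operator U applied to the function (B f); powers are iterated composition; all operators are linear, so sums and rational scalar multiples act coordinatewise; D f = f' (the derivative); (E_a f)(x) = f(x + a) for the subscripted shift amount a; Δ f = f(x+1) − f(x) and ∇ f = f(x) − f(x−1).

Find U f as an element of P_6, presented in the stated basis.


the image equals g(x) = -(1/2)x^4 - (7/3)x^3 - 9x^2 - (20/3)x + 115/12

∇ f = -2x^3 - 4x^2 + 5x - 3/2
D f = -2x^3 - 7x^2 + 1/3
E_{-2} f = -(1/2)x^4 + (5/3)x^3 + 2x^2 - (35/3)x + 43/4
(D + E_{-2}) f = -(1/2)x^4 - (1/3)x^3 - 5x^2 - (35/3)x + 133/12
(∇ + (D + E_{-2})) f = -(1/2)x^4 - (7/3)x^3 - 9x^2 - (20/3)x + 115/12


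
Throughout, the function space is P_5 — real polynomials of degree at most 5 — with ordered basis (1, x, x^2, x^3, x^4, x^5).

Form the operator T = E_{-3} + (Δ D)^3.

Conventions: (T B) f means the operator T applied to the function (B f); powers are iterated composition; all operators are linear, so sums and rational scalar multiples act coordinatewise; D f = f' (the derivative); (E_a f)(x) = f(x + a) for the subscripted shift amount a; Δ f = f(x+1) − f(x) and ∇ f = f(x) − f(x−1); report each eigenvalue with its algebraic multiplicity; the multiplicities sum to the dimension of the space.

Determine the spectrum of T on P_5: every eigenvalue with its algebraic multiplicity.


image of 1: 1
image of x: x - 3
image of x^2: x^2 - 6x + 9
image of x^3: x^3 - 9x^2 + 27x - 27
image of x^4: x^4 - 12x^3 + 54x^2 - 108x + 81
image of x^5: x^5 - 15x^4 + 90x^3 - 270x^2 + 405x - 243
the matrix is upper triangular; its diagonal is (1, 1, 1, 1, 1, 1)
for a triangular matrix the eigenvalues are the diagonal entries, with algebraic multiplicity their repetition count

λ = 1 (multiplicity 6)


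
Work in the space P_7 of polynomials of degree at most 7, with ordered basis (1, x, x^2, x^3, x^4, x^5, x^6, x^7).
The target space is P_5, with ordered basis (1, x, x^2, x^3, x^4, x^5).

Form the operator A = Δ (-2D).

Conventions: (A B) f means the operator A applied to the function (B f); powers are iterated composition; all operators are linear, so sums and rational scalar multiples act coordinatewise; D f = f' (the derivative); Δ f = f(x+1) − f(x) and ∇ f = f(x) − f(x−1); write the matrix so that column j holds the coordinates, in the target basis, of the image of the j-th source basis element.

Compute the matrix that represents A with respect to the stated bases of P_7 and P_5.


the matrix is [[0, 0, -4, -6, -8, -10, -12, -14]; [0, 0, 0, -12, -24, -40, -60, -84]; [0, 0, 0, 0, -24, -60, -120, -210]; [0, 0, 0, 0, 0, -40, -120, -280]; [0, 0, 0, 0, 0, 0, -60, -210]; [0, 0, 0, 0, 0, 0, 0, -84]] (rows listed top to bottom)

image of 1: 0
image of x: 0
image of x^2: -4
image of x^3: -12x - 6
image of x^4: -24x^2 - 24x - 8
image of x^5: -40x^3 - 60x^2 - 40x - 10
image of x^6: -60x^4 - 120x^3 - 120x^2 - 60x - 12
image of x^7: -84x^5 - 210x^4 - 280x^3 - 210x^2 - 84x - 14
each image's coordinates form column j of the matrix


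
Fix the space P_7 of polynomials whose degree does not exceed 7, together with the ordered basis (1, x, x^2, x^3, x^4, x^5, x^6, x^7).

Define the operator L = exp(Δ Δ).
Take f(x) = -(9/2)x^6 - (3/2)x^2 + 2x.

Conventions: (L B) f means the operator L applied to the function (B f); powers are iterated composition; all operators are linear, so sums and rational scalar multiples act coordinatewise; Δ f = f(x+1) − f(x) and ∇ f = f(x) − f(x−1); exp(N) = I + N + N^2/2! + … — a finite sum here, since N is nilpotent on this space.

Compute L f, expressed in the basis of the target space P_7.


order-1 term: -135x^4 - 540x^3 - 945x^2 - 810x - 282
order-2 term: -810x^2 - 3240x - 3510
order-3 term: -540
the series for exp(Δ Δ) f terminates at order 3
exp(Δ Δ) f = -(9/2)x^6 - 135x^4 - 540x^3 - (3513/2)x^2 - 4048x - 4332

g(x) = -(9/2)x^6 - 135x^4 - 540x^3 - (3513/2)x^2 - 4048x - 4332


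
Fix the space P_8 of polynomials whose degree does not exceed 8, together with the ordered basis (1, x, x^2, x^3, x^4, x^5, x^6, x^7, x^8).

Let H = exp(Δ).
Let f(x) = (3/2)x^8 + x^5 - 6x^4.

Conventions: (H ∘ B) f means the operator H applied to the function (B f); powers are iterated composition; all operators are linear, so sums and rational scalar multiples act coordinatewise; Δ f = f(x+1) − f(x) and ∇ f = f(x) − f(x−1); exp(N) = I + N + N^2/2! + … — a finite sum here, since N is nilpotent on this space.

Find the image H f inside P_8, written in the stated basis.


order-1 term: 12x^7 + 42x^6 + 84x^5 + 110x^4 + 70x^3 + 16x^2 - 7x - 7/2
order-2 term: 42x^6 + 252x^5 + 735x^4 + 1270x^3 + 1296x^2 + 719x + 327/2
order-3 term: 84x^5 + 630x^4 + 2100x^3 + 3790x^2 + 3618x + 1438
order-4 term: 105x^4 + 840x^3 + 2730x^2 + 4205x + 5111/2
order-5 term: 84x^3 + 630x^2 + 1680x + 1576
order-6 term: 42x^2 + 252x + 399
order-7 term: 12x + 42
order-8 term: 3/2
the series for exp(Δ) f terminates at order 8
exp(Δ) f = (3/2)x^8 + 12x^7 + 84x^6 + 421x^5 + 1574x^4 + 4364x^3 + 8504x^2 + 10479x + 6172

the image equals g(x) = (3/2)x^8 + 12x^7 + 84x^6 + 421x^5 + 1574x^4 + 4364x^3 + 8504x^2 + 10479x + 6172


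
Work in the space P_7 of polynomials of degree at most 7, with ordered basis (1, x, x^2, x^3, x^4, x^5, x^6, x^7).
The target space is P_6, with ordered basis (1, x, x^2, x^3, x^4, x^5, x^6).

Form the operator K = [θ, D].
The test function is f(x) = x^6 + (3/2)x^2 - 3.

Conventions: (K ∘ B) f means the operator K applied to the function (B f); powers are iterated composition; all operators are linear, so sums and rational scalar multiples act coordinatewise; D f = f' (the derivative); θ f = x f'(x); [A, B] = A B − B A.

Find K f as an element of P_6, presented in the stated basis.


the result is g(x) = -6x^5 - 3x

D f = 6x^5 + 3x
θ D f = 30x^5 + 3x
θ f = 6x^6 + 3x^2
D θ f = 36x^5 + 6x
[θ, D] f = -6x^5 - 3x


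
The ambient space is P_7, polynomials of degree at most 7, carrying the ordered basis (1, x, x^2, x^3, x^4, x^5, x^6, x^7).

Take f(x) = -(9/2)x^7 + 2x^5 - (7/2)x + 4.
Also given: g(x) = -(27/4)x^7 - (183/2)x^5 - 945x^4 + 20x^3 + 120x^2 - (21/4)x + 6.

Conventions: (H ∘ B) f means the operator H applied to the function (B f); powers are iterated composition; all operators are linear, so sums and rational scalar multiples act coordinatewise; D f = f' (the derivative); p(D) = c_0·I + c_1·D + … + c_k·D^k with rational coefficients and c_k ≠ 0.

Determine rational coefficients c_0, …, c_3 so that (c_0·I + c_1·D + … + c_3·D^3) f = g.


c_0 = 3/2, c_1 = 0, c_2 = 1/2, c_3 = 1

D^0 f = -(9/2)x^7 + 2x^5 - (7/2)x + 4
D^1 f = -(63/2)x^6 + 10x^4 - 7/2
D^2 f = -189x^5 + 40x^3
D^3 f = -945x^4 + 120x^2
matching coefficients of g against c_0 f + c_1 Df + … from the top degree down determines the c_i
solution: c_0 = 3/2, c_1 = 0, c_2 = 1/2, c_3 = 1


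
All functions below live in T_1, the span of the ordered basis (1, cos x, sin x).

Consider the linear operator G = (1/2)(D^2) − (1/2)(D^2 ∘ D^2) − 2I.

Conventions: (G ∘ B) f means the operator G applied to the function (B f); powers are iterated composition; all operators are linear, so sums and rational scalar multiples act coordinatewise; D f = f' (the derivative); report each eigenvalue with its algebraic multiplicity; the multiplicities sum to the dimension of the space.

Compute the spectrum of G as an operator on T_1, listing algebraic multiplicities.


image of 1: -2
image of cos x: -3cos x
image of sin x: -3sin x
the matrix is diagonal; its diagonal is (-2, -3, -3)
for a triangular matrix the eigenvalues are the diagonal entries, with algebraic multiplicity their repetition count

λ = -3 (multiplicity 2), λ = -2 (multiplicity 1)


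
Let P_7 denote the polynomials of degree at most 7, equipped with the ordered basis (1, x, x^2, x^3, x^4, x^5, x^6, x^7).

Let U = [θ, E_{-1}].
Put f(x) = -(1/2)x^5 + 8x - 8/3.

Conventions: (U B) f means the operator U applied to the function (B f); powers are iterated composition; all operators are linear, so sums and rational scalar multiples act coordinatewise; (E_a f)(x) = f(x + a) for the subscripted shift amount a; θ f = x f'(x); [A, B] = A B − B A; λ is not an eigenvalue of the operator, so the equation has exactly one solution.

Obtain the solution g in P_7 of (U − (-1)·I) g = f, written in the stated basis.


write g with unknown coordinates in the stated basis and equate coefficients in (U − (-1)·I) g = f
solving from the highest basis element down gives g = -(1/2)x^5 + (5/2)x^4 - 20x^3 + 105x^2 - 362x + 3851/6
check: U g = -(5/2)x^4 + 20x^3 - 105x^2 + 370x - 1289/2
so U g − (-1)·g = -(1/2)x^5 + 8x - 8/3 = f ✓

g(x) = -(1/2)x^5 + (5/2)x^4 - 20x^3 + 105x^2 - 362x + 3851/6


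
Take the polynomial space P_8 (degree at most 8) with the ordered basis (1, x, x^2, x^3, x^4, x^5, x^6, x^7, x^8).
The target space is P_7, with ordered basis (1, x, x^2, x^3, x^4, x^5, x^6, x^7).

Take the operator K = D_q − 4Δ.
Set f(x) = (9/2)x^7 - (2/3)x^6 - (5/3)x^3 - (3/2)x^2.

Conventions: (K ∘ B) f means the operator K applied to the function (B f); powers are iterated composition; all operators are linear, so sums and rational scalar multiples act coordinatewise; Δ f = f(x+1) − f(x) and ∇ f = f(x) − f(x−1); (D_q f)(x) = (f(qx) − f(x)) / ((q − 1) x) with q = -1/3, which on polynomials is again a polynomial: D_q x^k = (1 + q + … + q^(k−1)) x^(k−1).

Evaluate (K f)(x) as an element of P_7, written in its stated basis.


D_q f = (547/162)x^6 - (364/729)x^5 - (35/27)x^2 - x
Δ f = (63/2)x^6 + (181/2)x^5 + (295/2)x^4 + (865/6)x^3 + (159/2)x^2 + (39/2)x + 2/3
(-4Δ) f = -126x^6 - 362x^5 - 590x^4 - (1730/3)x^3 - 318x^2 - 78x - 8/3
(D_q − 4Δ) f = -(19865/162)x^6 - (264262/729)x^5 - 590x^4 - (1730/3)x^3 - (8621/27)x^2 - 79x - 8/3

g(x) = -(19865/162)x^6 - (264262/729)x^5 - 590x^4 - (1730/3)x^3 - (8621/27)x^2 - 79x - 8/3


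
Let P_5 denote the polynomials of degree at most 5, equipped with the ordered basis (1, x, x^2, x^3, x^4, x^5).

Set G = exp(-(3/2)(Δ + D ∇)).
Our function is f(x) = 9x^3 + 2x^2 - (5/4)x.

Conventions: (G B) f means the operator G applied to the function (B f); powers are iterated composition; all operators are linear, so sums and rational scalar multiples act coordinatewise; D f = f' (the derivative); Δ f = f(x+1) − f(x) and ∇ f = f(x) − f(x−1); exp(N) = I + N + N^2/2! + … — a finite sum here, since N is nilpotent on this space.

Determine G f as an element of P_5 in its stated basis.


order-1 term: -(81/2)x^2 - (255/2)x + 159/8
order-2 term: (243/4)x + 747/4
order-3 term: -243/8
the series for exp(-(3/2)(Δ + D ∇)) f terminates at order 3
exp(-(3/2)(Δ + D ∇)) f = 9x^3 - (77/2)x^2 - 68x + 705/4

g(x) = 9x^3 - (77/2)x^2 - 68x + 705/4


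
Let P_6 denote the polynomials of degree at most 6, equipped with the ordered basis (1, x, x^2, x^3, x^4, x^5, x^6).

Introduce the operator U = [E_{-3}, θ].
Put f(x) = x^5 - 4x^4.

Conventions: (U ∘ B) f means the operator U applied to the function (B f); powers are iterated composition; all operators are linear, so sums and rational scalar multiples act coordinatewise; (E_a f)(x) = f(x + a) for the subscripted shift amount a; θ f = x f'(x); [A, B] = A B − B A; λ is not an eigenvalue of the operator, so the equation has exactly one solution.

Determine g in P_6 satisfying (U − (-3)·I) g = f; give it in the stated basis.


the image equals g(x) = (1/3)x^5 + (1/3)x^4 - (56/3)x^3 + 22x^2 + 236x - 301

write g with unknown coordinates in the stated basis and equate coefficients in (U − (-3)·I) g = f
solving from the highest basis element down gives g = (1/3)x^5 + (1/3)x^4 - (56/3)x^3 + 22x^2 + 236x - 301
check: U g = -5x^4 + 56x^3 - 66x^2 - 708x + 903
so U g − (-3)·g = x^5 - 4x^4 = f ✓


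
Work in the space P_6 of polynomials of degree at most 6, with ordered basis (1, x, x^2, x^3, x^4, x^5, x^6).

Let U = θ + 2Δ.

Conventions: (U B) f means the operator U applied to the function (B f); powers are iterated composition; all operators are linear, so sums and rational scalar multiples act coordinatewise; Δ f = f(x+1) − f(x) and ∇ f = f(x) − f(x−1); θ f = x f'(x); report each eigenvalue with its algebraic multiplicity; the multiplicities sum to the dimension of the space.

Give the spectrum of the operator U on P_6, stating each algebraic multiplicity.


λ = 0 (multiplicity 1), λ = 1 (multiplicity 1), λ = 2 (multiplicity 1), λ = 3 (multiplicity 1), λ = 4 (multiplicity 1), λ = 5 (multiplicity 1), λ = 6 (multiplicity 1)

image of 1: 0
image of x: x + 2
image of x^2: 2x^2 + 4x + 2
image of x^3: 3x^3 + 6x^2 + 6x + 2
image of x^4: 4x^4 + 8x^3 + 12x^2 + 8x + 2
image of x^5: 5x^5 + 10x^4 + 20x^3 + 20x^2 + 10x + 2
image of x^6: 6x^6 + 12x^5 + 30x^4 + 40x^3 + 30x^2 + 12x + 2
the matrix is upper triangular; its diagonal is (0, 1, 2, 3, 4, 5, 6)
for a triangular matrix the eigenvalues are the diagonal entries, with algebraic multiplicity their repetition count


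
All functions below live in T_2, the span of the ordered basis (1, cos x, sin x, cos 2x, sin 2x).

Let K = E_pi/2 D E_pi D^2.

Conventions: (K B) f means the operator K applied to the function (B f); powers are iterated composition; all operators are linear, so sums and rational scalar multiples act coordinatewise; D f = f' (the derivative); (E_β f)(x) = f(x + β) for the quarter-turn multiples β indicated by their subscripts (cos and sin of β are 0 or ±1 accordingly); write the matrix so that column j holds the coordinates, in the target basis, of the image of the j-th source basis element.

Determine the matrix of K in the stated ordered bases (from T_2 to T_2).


image of 1: 0
image of cos x: -cos x
image of sin x: -sin x
image of cos 2x: -8sin 2x
image of sin 2x: 8cos 2x
each image's coordinates form column j of the matrix

the matrix is [[0, 0, 0, 0, 0]; [0, -1, 0, 0, 0]; [0, 0, -1, 0, 0]; [0, 0, 0, 0, 8]; [0, 0, 0, -8, 0]] (rows listed top to bottom)


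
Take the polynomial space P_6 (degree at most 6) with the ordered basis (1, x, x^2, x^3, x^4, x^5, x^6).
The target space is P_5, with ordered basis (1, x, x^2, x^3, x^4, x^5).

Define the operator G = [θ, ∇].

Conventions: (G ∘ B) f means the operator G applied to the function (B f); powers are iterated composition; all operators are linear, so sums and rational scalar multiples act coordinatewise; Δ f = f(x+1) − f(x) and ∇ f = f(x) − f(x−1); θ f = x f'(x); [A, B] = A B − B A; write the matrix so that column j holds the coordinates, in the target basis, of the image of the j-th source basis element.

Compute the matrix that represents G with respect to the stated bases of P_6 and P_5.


image of 1: 0
image of x: -1
image of x^2: -2x + 2
image of x^3: -3x^2 + 6x - 3
image of x^4: -4x^3 + 12x^2 - 12x + 4
image of x^5: -5x^4 + 20x^3 - 30x^2 + 20x - 5
image of x^6: -6x^5 + 30x^4 - 60x^3 + 60x^2 - 30x + 6
each image's coordinates form column j of the matrix

the matrix is [[0, -1, 2, -3, 4, -5, 6]; [0, 0, -2, 6, -12, 20, -30]; [0, 0, 0, -3, 12, -30, 60]; [0, 0, 0, 0, -4, 20, -60]; [0, 0, 0, 0, 0, -5, 30]; [0, 0, 0, 0, 0, 0, -6]] (rows listed top to bottom)


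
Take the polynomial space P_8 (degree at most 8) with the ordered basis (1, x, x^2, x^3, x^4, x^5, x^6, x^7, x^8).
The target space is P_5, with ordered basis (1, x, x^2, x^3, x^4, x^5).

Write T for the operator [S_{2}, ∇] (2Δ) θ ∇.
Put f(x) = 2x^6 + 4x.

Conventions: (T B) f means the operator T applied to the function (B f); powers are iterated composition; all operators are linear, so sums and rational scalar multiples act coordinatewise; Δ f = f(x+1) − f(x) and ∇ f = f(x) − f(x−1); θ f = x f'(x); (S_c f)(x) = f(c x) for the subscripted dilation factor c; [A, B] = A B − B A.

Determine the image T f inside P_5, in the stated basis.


∇ f = 12x^5 - 30x^4 + 40x^3 - 30x^2 + 12x + 2
θ ∇ f = 60x^5 - 120x^4 + 120x^3 - 60x^2 + 12x
Δ (θ ∇) f = 300x^4 + 120x^3 + 240x^2 + 60x + 12
(2Δ) (θ ∇) f = 600x^4 + 240x^3 + 480x^2 + 120x + 24
∇ (2Δ) (θ ∇) f = 2400x^3 - 2880x^2 + 2640x - 720
S_{2} ∇ (2Δ) (θ ∇) f = 19200x^3 - 11520x^2 + 5280x - 720
S_{2} (2Δ) (θ ∇) f = 9600x^4 + 1920x^3 + 1920x^2 + 240x + 24
∇ S_{2} (2Δ) (θ ∇) f = 38400x^3 - 51840x^2 + 36480x - 9360
[S_{2}, ∇] (2Δ) (θ ∇) f = -19200x^3 + 40320x^2 - 31200x + 8640

g(x) = -19200x^3 + 40320x^2 - 31200x + 8640


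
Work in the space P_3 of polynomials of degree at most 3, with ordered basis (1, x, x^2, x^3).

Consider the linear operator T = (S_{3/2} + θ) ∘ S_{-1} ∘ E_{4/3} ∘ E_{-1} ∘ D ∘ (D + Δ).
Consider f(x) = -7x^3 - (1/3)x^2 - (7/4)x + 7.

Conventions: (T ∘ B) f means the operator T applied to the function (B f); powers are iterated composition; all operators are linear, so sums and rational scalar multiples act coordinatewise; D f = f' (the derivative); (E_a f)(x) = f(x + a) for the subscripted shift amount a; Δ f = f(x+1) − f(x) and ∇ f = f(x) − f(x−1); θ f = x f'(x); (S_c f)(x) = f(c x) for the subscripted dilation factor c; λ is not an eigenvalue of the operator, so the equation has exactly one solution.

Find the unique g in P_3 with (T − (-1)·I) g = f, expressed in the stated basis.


the result is g(x) = -7x^3 - (1/3)x^2 - (847/4)x + 172/3

write g with unknown coordinates in the stated basis and equate coefficients in (T − (-1)·I) g = f
solving from the highest basis element down gives g = -7x^3 - (1/3)x^2 - (847/4)x + 172/3
check: T g = 210x - 151/3
so T g − (-1)·g = -7x^3 - (1/3)x^2 - (7/4)x + 7 = f ✓


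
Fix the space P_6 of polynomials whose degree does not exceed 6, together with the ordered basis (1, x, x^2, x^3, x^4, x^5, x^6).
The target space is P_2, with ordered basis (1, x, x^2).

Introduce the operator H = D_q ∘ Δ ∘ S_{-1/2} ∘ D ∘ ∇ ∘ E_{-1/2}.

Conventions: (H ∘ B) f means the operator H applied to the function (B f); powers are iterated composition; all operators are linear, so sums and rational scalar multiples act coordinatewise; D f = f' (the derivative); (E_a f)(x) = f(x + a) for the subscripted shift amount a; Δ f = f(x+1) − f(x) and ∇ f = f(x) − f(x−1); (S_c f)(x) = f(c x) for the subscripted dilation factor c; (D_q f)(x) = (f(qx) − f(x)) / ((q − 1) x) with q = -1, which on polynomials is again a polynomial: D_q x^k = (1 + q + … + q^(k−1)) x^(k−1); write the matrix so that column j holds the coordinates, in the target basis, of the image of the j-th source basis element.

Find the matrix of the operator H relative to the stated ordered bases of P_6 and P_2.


the matrix is [[0, 0, 0, 0, 6, -75/2, 150]; [0, 0, 0, 0, 0, 0, 0]; [0, 0, 0, 0, 0, 0, 15/2]] (rows listed top to bottom)

image of 1: 0
image of x: 0
image of x^2: 0
image of x^3: 0
image of x^4: 6
image of x^5: -75/2
image of x^6: (15/2)x^2 + 150
each image's coordinates form column j of the matrix


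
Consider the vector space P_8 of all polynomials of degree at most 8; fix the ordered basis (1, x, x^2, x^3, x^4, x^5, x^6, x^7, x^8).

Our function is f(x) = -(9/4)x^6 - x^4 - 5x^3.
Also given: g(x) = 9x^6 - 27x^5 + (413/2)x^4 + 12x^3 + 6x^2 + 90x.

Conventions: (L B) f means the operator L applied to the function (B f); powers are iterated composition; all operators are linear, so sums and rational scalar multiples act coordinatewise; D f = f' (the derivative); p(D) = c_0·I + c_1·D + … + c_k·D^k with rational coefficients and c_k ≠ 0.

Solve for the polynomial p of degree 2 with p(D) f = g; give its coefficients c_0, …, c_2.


D^0 f = -(9/4)x^6 - x^4 - 5x^3
D^1 f = -(27/2)x^5 - 4x^3 - 15x^2
D^2 f = -(135/2)x^4 - 12x^2 - 30x
matching coefficients of g against c_0 f + c_1 Df + … from the top degree down determines the c_i
solution: c_0 = -4, c_1 = 2, c_2 = -3

p(D) = -4·I + 2·D − 3·D^2, i.e. c_0 = -4, c_1 = 2, c_2 = -3
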